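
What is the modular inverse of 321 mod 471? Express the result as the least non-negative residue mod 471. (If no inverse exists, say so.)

Euclidean algorithm on 471, 321:
471 = 1·321 + 150
321 = 2·150 + 21
150 = 7·21 + 3
21 = 7·3 + 0
The gcd is 3, not 1, hence no inverse exists.

no inverse exists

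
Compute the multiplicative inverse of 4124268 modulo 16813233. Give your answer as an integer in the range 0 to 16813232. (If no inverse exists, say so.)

no inverse exists

Compute gcd(4124268, 16813233):
16813233 = 4×4124268 + 316161
4124268 = 13×316161 + 14175
316161 = 22×14175 + 4311
14175 = 3×4311 + 1242
4311 = 3×1242 + 585
1242 = 2×585 + 72
585 = 8×72 + 9
72 = 8×9 + 0
The gcd is 9, not 1, hence no inverse exists.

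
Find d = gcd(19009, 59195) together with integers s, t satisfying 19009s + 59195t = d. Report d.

Repeated division:
59195 = 3*19009 + 2168
19009 = 8*2168 + 1665
2168 = 1*1665 + 503
1665 = 3*503 + 156
503 = 3*156 + 35
156 = 4*35 + 16
35 = 2*16 + 3
16 = 5*3 + 1
3 = 3*1 + 0
gcd(19009, 59195) = 1.
Working backward:
1 = 16 − 5·3
1 = −5·35 + 11·16
1 = 11·156 − 49·35
1 = −49·503 + 158·156
1 = 158·1665 − 523·503
1 = −523·2168 + 681·1665
1 = 681·19009 − 5971·2168
1 = −5971·59195 + 18594·19009
So 1 = (-5971)·59195 + (18594)·19009.

1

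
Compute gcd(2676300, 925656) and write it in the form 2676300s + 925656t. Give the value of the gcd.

12

Repeated division:
2676300 = 2*925656 + 824988
925656 = 1*824988 + 100668
824988 = 8*100668 + 19644
100668 = 5*19644 + 2448
19644 = 8*2448 + 60
2448 = 40*60 + 48
60 = 1*48 + 12
48 = 4*12 + 0
gcd(2676300, 925656) = 12.
Working backward:
12 = 60 − 48
12 = −2448 + 41·60
12 = 41·19644 − 329·2448
12 = −329·100668 + 1686·19644
12 = 1686·824988 − 13817·100668
12 = −13817·925656 + 15503·824988
12 = 15503·2676300 − 44823·925656
So 12 = (15503)·2676300 + (-44823)·925656.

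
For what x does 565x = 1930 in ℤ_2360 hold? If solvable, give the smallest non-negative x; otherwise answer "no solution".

First find gcd(565, 2360):
2360 = 4·565 + 100
565 = 5·100 + 65
100 = 1·65 + 35
65 = 1·35 + 30
35 = 1·30 + 5
30 = 6·5 + 0
gcd = 5 and 5 | 1930, so solutions exist. Divide through by 5: 113x ≡ 386 (mod 472).
Now find 113⁻¹ mod 472:
472 = 4*113 + 20
113 = 5*20 + 13
20 = 1*13 + 7
13 = 1*7 + 6
7 = 1*6 + 1
6 = 6*1 + 0
Back-substitute:
1 = 7 − 6
1 = −13 + 2·7
1 = 2·20 − 3·13
1 = −3·113 + 17·20
1 = 17·472 − 71·113
So 113·(-71) ≡ 1 (mod 472), i.e. 113⁻¹ ≡ 401.
Then x ≡ 401·386 ≡ 442 (mod 472); the smallest non-negative solution is x = 442.

442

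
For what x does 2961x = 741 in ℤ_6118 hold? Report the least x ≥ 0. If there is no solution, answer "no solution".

no solution

gcd(2961, 6118):
6118 = 2*2961 + 196
2961 = 15*196 + 21
196 = 9*21 + 7
21 = 3*7 + 0
gcd = 7, but 7 ∤ 741, so the congruence has no solution.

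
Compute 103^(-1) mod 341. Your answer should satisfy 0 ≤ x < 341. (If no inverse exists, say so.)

Apply the Euclidean algorithm to 341 and 103:
341 = 3×103 + 32
103 = 3×32 + 7
32 = 4×7 + 4
7 = 1×4 + 3
4 = 1×3 + 1
3 = 3×1 + 0
Since gcd(103, 341) = 1, back-substitute to write 1 as a combination:
1 = 4 − 3
1 = −7 + 2·4
1 = 2·32 − 9·7
1 = −9·103 + 29·32
1 = 29·341 − 96·103
So 103·(-96) ≡ 1 (mod 341), and -96 ≡ 245 (mod 341).

245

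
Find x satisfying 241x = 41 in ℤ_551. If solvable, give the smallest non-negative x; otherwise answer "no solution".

First find gcd(241, 551):
551 = 2×241 + 69
241 = 3×69 + 34
69 = 2×34 + 1
34 = 34×1 + 0
gcd = 1, so a unique solution mod 551 exists.
Back-substitute for the Bézout coefficients:
1 = 69 − 2·34
1 = −2·241 + 7·69
1 = 7·551 − 16·241
So 241·(-16) ≡ 1 (mod 551), giving 241⁻¹ ≡ 535.
x ≡ 241⁻¹·41 ≡ 535·41 ≡ 446 (mod 551).

446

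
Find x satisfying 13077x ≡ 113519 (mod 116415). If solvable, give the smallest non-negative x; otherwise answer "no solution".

no solution

gcd(13077, 116415):
116415 = 8×13077 + 11799
13077 = 1×11799 + 1278
11799 = 9×1278 + 297
1278 = 4×297 + 90
297 = 3×90 + 27
90 = 3×27 + 9
27 = 3×9 + 0
gcd = 9, but 9 ∤ 113519, so the congruence has no solution.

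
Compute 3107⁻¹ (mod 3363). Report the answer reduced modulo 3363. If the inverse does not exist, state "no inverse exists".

Apply the Euclidean algorithm to 3363 and 3107:
3363 = 1*3107 + 256
3107 = 12*256 + 35
256 = 7*35 + 11
35 = 3*11 + 2
11 = 5*2 + 1
2 = 2*1 + 0
The gcd is 1. Working backward:
1 = 11 − 5·2
1 = −5·35 + 16·11
1 = 16·256 − 117·35
1 = −117·3107 + 1420·256
1 = 1420·3363 − 1537·3107
So 3107·(-1537) ≡ 1 (mod 3363), and -1537 ≡ 1826 (mod 3363).

1826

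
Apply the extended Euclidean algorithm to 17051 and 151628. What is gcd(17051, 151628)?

1

Apply Euclid's algorithm to 151628 and 17051:
151628 = 8×17051 + 15220
17051 = 1×15220 + 1831
15220 = 8×1831 + 572
1831 = 3×572 + 115
572 = 4×115 + 112
115 = 1×112 + 3
112 = 37×3 + 1
3 = 3×1 + 0
gcd(17051, 151628) = 1.
Express as a combination:
1 = 112 − 37·3
1 = −37·115 + 38·112
1 = 38·572 − 189·115
1 = −189·1831 + 605·572
1 = 605·15220 − 5029·1831
1 = −5029·17051 + 5634·15220
1 = 5634·151628 − 50101·17051
So 1 = (5634)·151628 + (-50101)·17051.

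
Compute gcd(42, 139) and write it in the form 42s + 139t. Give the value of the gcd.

1

Repeated division:
139 = 3·42 + 13
42 = 3·13 + 3
13 = 4·3 + 1
3 = 3·1 + 0
gcd(42, 139) = 1.
Back-substituting:
1 = 13 − 4·3
1 = −4·42 + 13·13
1 = 13·139 − 43·42
So 1 = (13)·139 + (-43)·42.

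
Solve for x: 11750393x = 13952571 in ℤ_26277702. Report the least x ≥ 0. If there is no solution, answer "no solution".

First find gcd(11750393, 26277702):
26277702 = 2×11750393 + 2776916
11750393 = 4×2776916 + 642729
2776916 = 4×642729 + 206000
642729 = 3×206000 + 24729
206000 = 8×24729 + 8168
24729 = 3×8168 + 225
8168 = 36×225 + 68
225 = 3×68 + 21
68 = 3×21 + 5
21 = 4×5 + 1
5 = 5×1 + 0
gcd = 1, so a unique solution mod 26277702 exists.
Back-substitute for the Bézout coefficients:
1 = 21 − 4·5
1 = −4·68 + 13·21
1 = 13·225 − 43·68
1 = −43·8168 + 1561·225
1 = 1561·24729 − 4726·8168
1 = −4726·206000 + 39369·24729
1 = 39369·642729 − 122833·206000
1 = −122833·2776916 + 530701·642729
1 = 530701·11750393 − 2245637·2776916
1 = −2245637·26277702 + 5021975·11750393
So 11750393·(5021975) ≡ 1 (mod 26277702), giving 11750393⁻¹ ≡ 5021975.
x ≡ 11750393⁻¹·13952571 ≡ 5021975·13952571 ≡ 22920129 (mod 26277702).

22920129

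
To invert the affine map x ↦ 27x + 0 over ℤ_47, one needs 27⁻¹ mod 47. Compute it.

7

Apply the Euclidean algorithm to 47 and 27:
47 = 1·27 + 20
27 = 1·20 + 7
20 = 2·7 + 6
7 = 1·6 + 1
6 = 6·1 + 0
The gcd is 1. Working backward:
1 = 7 − 6
1 = −20 + 3·7
1 = 3·27 − 4·20
1 = −4·47 + 7·27
So 27·7 ≡ 1 (mod 47).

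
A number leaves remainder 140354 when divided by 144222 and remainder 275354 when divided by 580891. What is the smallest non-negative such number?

55629882860

Write x = 140354 + 144222·k. Then 144222·k ≡ 275354 − 140354 ≡ 135000 (mod 580891).
Need 144222⁻¹ mod 580891. Extended Euclid on (580891, 144222):
580891 = 4*144222 + 4003
144222 = 36*4003 + 114
4003 = 35*114 + 13
114 = 8*13 + 10
13 = 1*10 + 3
10 = 3*3 + 1
3 = 3*1 + 0
Back-substitute:
1 = 10 − 3·3
1 = −3·13 + 4·10
1 = 4·114 − 35·13
1 = −35·4003 + 1229·114
1 = 1229·144222 − 44279·4003
1 = −44279·580891 + 178345·144222
144222⁻¹ ≡ 178345 (mod 580891), so k ≡ 178345·135000 ≡ 385723 (mod 580891).
x = 140354 + 144222·385723 = 55629882860.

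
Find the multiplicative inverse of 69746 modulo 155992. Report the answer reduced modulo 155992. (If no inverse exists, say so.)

no inverse exists

Euclidean algorithm on 155992, 69746:
155992 = 2×69746 + 16500
69746 = 4×16500 + 3746
16500 = 4×3746 + 1516
3746 = 2×1516 + 714
1516 = 2×714 + 88
714 = 8×88 + 10
88 = 8×10 + 8
10 = 1×8 + 2
8 = 4×2 + 0
Since gcd = 2 > 1, 69746 is not a unit mod 155992.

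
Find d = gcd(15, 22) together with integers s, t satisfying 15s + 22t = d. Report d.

1

Apply Euclid's algorithm to 22 and 15:
22 = 1·15 + 7
15 = 2·7 + 1
7 = 7·1 + 0
gcd(15, 22) = 1.
Working backward:
1 = 15 − 2·7
1 = −2·22 + 3·15
So 1 = (-2)·22 + (3)·15.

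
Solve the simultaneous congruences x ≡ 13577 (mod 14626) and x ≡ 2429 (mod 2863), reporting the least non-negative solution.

Write x = 13577 + 14626·k. Then 14626·k ≡ 2429 − 13577 ≡ 304 (mod 2863).
Need 14626⁻¹ mod 2863. Extended Euclid on (2863, 311):
2863 = 9×311 + 64
311 = 4×64 + 55
64 = 1×55 + 9
55 = 6×9 + 1
9 = 9×1 + 0
Back-substitute:
1 = 55 − 6·9
1 = −6·64 + 7·55
1 = 7·311 − 34·64
1 = −34·2863 + 313·311
14626⁻¹ ≡ 313 (mod 2863), so k ≡ 313·304 ≡ 673 (mod 2863).
x = 13577 + 14626·673 = 9856875.

9856875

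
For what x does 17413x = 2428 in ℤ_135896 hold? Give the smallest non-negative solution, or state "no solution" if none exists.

First find gcd(17413, 135896):
135896 = 7·17413 + 14005
17413 = 1·14005 + 3408
14005 = 4·3408 + 373
3408 = 9·373 + 51
373 = 7·51 + 16
51 = 3·16 + 3
16 = 5·3 + 1
3 = 3·1 + 0
gcd = 1, so a unique solution mod 135896 exists.
Back-substitute for the Bézout coefficients:
1 = 16 − 5·3
1 = −5·51 + 16·16
1 = 16·373 − 117·51
1 = −117·3408 + 1069·373
1 = 1069·14005 − 4393·3408
1 = −4393·17413 + 5462·14005
1 = 5462·135896 − 42627·17413
So 17413·(-42627) ≡ 1 (mod 135896), giving 17413⁻¹ ≡ 93269.
x ≡ 17413⁻¹·2428 ≡ 93269·2428 ≡ 54396 (mod 135896).

54396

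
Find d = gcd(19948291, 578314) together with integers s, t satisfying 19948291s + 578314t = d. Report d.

11

Apply Euclid's algorithm to 19948291 and 578314:
19948291 = 34*578314 + 285615
578314 = 2*285615 + 7084
285615 = 40*7084 + 2255
7084 = 3*2255 + 319
2255 = 7*319 + 22
319 = 14*22 + 11
22 = 2*11 + 0
gcd(19948291, 578314) = 11.
Back-substituting:
11 = 319 − 14·22
11 = −14·2255 + 99·319
11 = 99·7084 − 311·2255
11 = −311·285615 + 12539·7084
11 = 12539·578314 − 25389·285615
11 = −25389·19948291 + 875765·578314
So 11 = (-25389)·19948291 + (875765)·578314.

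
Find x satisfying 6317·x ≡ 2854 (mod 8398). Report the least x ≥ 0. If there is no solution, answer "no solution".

First find gcd(6317, 8398):
8398 = 1×6317 + 2081
6317 = 3×2081 + 74
2081 = 28×74 + 9
74 = 8×9 + 2
9 = 4×2 + 1
2 = 2×1 + 0
gcd = 1, so a unique solution mod 8398 exists.
Back-substitute for the Bézout coefficients:
1 = 9 − 4·2
1 = −4·74 + 33·9
1 = 33·2081 − 928·74
1 = −928·6317 + 2817·2081
1 = 2817·8398 − 3745·6317
So 6317·(-3745) ≡ 1 (mod 8398), giving 6317⁻¹ ≡ 4653.
x ≡ 6317⁻¹·2854 ≡ 4653·2854 ≡ 2424 (mod 8398).

2424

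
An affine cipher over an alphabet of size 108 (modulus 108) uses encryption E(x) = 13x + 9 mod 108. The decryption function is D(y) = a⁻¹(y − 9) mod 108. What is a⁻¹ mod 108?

Run Euclid on (108, 13):
108 = 8*13 + 4
13 = 3*4 + 1
4 = 4*1 + 0
The gcd is 1. Working backward:
1 = 13 − 3·4
1 = −3·108 + 25·13
So 13·25 ≡ 1 (mod 108).

25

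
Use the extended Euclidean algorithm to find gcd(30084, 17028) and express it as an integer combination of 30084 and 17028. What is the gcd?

Apply Euclid's algorithm to 30084 and 17028:
30084 = 1·17028 + 13056
17028 = 1·13056 + 3972
13056 = 3·3972 + 1140
3972 = 3·1140 + 552
1140 = 2·552 + 36
552 = 15·36 + 12
36 = 3·12 + 0
gcd(30084, 17028) = 12.
Working backward:
12 = 552 − 15·36
12 = −15·1140 + 31·552
12 = 31·3972 − 108·1140
12 = −108·13056 + 355·3972
12 = 355·17028 − 463·13056
12 = −463·30084 + 818·17028
So 12 = (-463)·30084 + (818)·17028.

12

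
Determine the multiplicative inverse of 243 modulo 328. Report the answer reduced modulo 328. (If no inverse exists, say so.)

Apply the Euclidean algorithm to 328 and 243:
328 = 1×243 + 85
243 = 2×85 + 73
85 = 1×73 + 12
73 = 6×12 + 1
12 = 12×1 + 0
Since gcd(243, 328) = 1, back-substitute to write 1 as a combination:
1 = 73 − 6·12
1 = −6·85 + 7·73
1 = 7·243 − 20·85
1 = −20·328 + 27·243
So 243·27 ≡ 1 (mod 328).

27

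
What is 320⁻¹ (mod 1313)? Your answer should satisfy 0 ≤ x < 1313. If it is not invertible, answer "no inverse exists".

915

Apply the Euclidean algorithm to 1313 and 320:
1313 = 4*320 + 33
320 = 9*33 + 23
33 = 1*23 + 10
23 = 2*10 + 3
10 = 3*3 + 1
3 = 3*1 + 0
gcd = 1, so the inverse exists. Back-substitute:
1 = 10 − 3·3
1 = −3·23 + 7·10
1 = 7·33 − 10·23
1 = −10·320 + 97·33
1 = 97·1313 − 398·320
Hence 320⁻¹ ≡ -398 ≡ 915 (mod 1313).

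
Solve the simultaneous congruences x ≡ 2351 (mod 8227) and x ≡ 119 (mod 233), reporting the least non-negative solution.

1664205

Write x = 2351 + 8227·k. Then 8227·k ≡ 119 − 2351 ≡ 98 (mod 233).
Need 8227⁻¹ mod 233. Extended Euclid on (233, 72):
233 = 3*72 + 17
72 = 4*17 + 4
17 = 4*4 + 1
4 = 4*1 + 0
Back-substitute:
1 = 17 − 4·4
1 = −4·72 + 17·17
1 = 17·233 − 55·72
8227⁻¹ ≡ 178 (mod 233), so k ≡ 178·98 ≡ 202 (mod 233).
x = 2351 + 8227·202 = 1664205.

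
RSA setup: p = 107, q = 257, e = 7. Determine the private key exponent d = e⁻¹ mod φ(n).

φ(n) = (p−1)(q−1) = 106·256 = 27136.
Need d with 7·d ≡ 1 (mod 27136). Apply the extended Euclidean algorithm:
27136 = 3876×7 + 4
7 = 1×4 + 3
4 = 1×3 + 1
3 = 3×1 + 0
Back-substitute:
1 = 4 − 3
1 = −7 + 2·4
1 = 2·27136 − 7753·7
So 7·(-7753) ≡ 1 (mod 27136), hence d ≡ -7753 ≡ 19383 (mod 27136).

19383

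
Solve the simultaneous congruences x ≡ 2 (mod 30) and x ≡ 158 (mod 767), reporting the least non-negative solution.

Write x = 2 + 30·k. Then 30·k ≡ 158 − 2 ≡ 156 (mod 767).
Need 30⁻¹ mod 767. Extended Euclid on (767, 30):
767 = 25·30 + 17
30 = 1·17 + 13
17 = 1·13 + 4
13 = 3·4 + 1
4 = 4·1 + 0
Back-substitute:
1 = 13 − 3·4
1 = −3·17 + 4·13
1 = 4·30 − 7·17
1 = −7·767 + 179·30
30⁻¹ ≡ 179 (mod 767), so k ≡ 179·156 ≡ 312 (mod 767).
x = 2 + 30·312 = 9362.

9362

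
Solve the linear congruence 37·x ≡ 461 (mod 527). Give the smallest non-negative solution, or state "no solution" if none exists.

First find gcd(37, 527):
527 = 14*37 + 9
37 = 4*9 + 1
9 = 9*1 + 0
gcd = 1, so a unique solution mod 527 exists.
Back-substitute for the Bézout coefficients:
1 = 37 − 4·9
1 = −4·527 + 57·37
So 37·(57) ≡ 1 (mod 527), giving 37⁻¹ ≡ 57.
x ≡ 37⁻¹·461 ≡ 57·461 ≡ 454 (mod 527).

454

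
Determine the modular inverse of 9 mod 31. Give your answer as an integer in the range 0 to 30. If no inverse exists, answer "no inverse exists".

7

Run Euclid on (31, 9):
31 = 3·9 + 4
9 = 2·4 + 1
4 = 4·1 + 0
gcd = 1, so the inverse exists. Back-substitute:
1 = 9 − 2·4
1 = −2·31 + 7·9
So 9·7 ≡ 1 (mod 31).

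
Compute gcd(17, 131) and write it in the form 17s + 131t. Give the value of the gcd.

1

Repeated division:
131 = 7*17 + 12
17 = 1*12 + 5
12 = 2*5 + 2
5 = 2*2 + 1
2 = 2*1 + 0
gcd(17, 131) = 1.
Working backward:
1 = 5 − 2·2
1 = −2·12 + 5·5
1 = 5·17 − 7·12
1 = −7·131 + 54·17
So 1 = (-7)·131 + (54)·17.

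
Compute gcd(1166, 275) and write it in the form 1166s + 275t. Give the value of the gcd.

11

Apply Euclid's algorithm to 1166 and 275:
1166 = 4×275 + 66
275 = 4×66 + 11
66 = 6×11 + 0
gcd(1166, 275) = 11.
Express as a combination:
11 = 275 − 4·66
11 = −4·1166 + 17·275
So 11 = (-4)·1166 + (17)·275.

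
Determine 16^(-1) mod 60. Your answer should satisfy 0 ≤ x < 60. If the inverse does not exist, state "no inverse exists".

Compute gcd(16, 60):
60 = 3×16 + 12
16 = 1×12 + 4
12 = 3×4 + 0
Since gcd = 4 > 1, 16 is not a unit mod 60.

no inverse exists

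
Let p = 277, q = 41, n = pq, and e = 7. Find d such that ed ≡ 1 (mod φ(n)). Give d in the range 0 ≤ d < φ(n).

φ(n) = (p−1)(q−1) = 276·40 = 11040.
Need d with 7·d ≡ 1 (mod 11040). Apply the extended Euclidean algorithm:
11040 = 1577*7 + 1
7 = 7*1 + 0
Back-substitute:
1 = 11040 − 1577·7
So 7·(-1577) ≡ 1 (mod 11040), hence d ≡ -1577 ≡ 9463 (mod 11040).

9463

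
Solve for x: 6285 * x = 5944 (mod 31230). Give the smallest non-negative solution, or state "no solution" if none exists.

gcd(6285, 31230):
31230 = 4*6285 + 6090
6285 = 1*6090 + 195
6090 = 31*195 + 45
195 = 4*45 + 15
45 = 3*15 + 0
gcd = 15, but 15 ∤ 5944, so the congruence has no solution.

no solution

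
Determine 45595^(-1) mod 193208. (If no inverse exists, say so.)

Run Euclid on (193208, 45595):
193208 = 4×45595 + 10828
45595 = 4×10828 + 2283
10828 = 4×2283 + 1696
2283 = 1×1696 + 587
1696 = 2×587 + 522
587 = 1×522 + 65
522 = 8×65 + 2
65 = 32×2 + 1
2 = 2×1 + 0
Since gcd(45595, 193208) = 1, back-substitute to write 1 as a combination:
1 = 65 − 32·2
1 = −32·522 + 257·65
1 = 257·587 − 289·522
1 = −289·1696 + 835·587
1 = 835·2283 − 1124·1696
1 = −1124·10828 + 5331·2283
1 = 5331·45595 − 22448·10828
1 = −22448·193208 + 95123·45595
So 45595·95123 ≡ 1 (mod 193208).

95123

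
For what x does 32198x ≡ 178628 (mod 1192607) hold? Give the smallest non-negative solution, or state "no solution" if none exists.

163351

First find gcd(32198, 1192607):
1192607 = 37*32198 + 1281
32198 = 25*1281 + 173
1281 = 7*173 + 70
173 = 2*70 + 33
70 = 2*33 + 4
33 = 8*4 + 1
4 = 4*1 + 0
gcd = 1, so a unique solution mod 1192607 exists.
Back-substitute for the Bézout coefficients:
1 = 33 − 8·4
1 = −8·70 + 17·33
1 = 17·173 − 42·70
1 = −42·1281 + 311·173
1 = 311·32198 − 7817·1281
1 = −7817·1192607 + 289540·32198
So 32198·(289540) ≡ 1 (mod 1192607), giving 32198⁻¹ ≡ 289540.
x ≡ 32198⁻¹·178628 ≡ 289540·178628 ≡ 163351 (mod 1192607).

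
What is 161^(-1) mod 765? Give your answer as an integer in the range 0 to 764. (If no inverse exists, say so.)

Apply the Euclidean algorithm to 765 and 161:
765 = 4×161 + 121
161 = 1×121 + 40
121 = 3×40 + 1
40 = 40×1 + 0
Since gcd(161, 765) = 1, back-substitute to write 1 as a combination:
1 = 121 − 3·40
1 = −3·161 + 4·121
1 = 4·765 − 19·161
Hence 161⁻¹ ≡ -19 ≡ 746 (mod 765).

746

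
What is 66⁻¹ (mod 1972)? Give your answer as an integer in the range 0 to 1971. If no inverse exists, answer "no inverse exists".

no inverse exists

Compute gcd(66, 1972):
1972 = 29×66 + 58
66 = 1×58 + 8
58 = 7×8 + 2
8 = 4×2 + 0
The gcd is 2, not 1, hence no inverse exists.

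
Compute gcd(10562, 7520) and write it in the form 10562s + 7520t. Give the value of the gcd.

2

Euclidean algorithm:
10562 = 1×7520 + 3042
7520 = 2×3042 + 1436
3042 = 2×1436 + 170
1436 = 8×170 + 76
170 = 2×76 + 18
76 = 4×18 + 4
18 = 4×4 + 2
4 = 2×2 + 0
gcd(10562, 7520) = 2.
Express as a combination:
2 = 18 − 4·4
2 = −4·76 + 17·18
2 = 17·170 − 38·76
2 = −38·1436 + 321·170
2 = 321·3042 − 680·1436
2 = −680·7520 + 1681·3042
2 = 1681·10562 − 2361·7520
So 2 = (1681)·10562 + (-2361)·7520.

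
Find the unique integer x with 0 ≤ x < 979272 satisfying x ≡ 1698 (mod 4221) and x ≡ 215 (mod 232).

Write x = 1698 + 4221·k. Then 4221·k ≡ 215 − 1698 ≡ 141 (mod 232).
Need 4221⁻¹ mod 232. Extended Euclid on (232, 45):
232 = 5*45 + 7
45 = 6*7 + 3
7 = 2*3 + 1
3 = 3*1 + 0
Back-substitute:
1 = 7 − 2·3
1 = −2·45 + 13·7
1 = 13·232 − 67·45
4221⁻¹ ≡ 165 (mod 232), so k ≡ 165·141 ≡ 65 (mod 232).
x = 1698 + 4221·65 = 276063.

276063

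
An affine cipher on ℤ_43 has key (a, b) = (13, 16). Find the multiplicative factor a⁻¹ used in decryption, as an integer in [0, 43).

Run Euclid on (43, 13):
43 = 3·13 + 4
13 = 3·4 + 1
4 = 4·1 + 0
Since gcd(13, 43) = 1, back-substitute to write 1 as a combination:
1 = 13 − 3·4
1 = −3·43 + 10·13
So 13·10 ≡ 1 (mod 43).

10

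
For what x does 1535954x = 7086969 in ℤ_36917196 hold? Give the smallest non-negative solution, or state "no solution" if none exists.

gcd(1535954, 36917196):
36917196 = 24×1535954 + 54300
1535954 = 28×54300 + 15554
54300 = 3×15554 + 7638
15554 = 2×7638 + 278
7638 = 27×278 + 132
278 = 2×132 + 14
132 = 9×14 + 6
14 = 2×6 + 2
6 = 3×2 + 0
gcd = 2, but 2 ∤ 7086969, so the congruence has no solution.

no solution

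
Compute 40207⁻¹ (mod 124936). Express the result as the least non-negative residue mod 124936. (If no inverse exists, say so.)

Run Euclid on (124936, 40207):
124936 = 3·40207 + 4315
40207 = 9·4315 + 1372
4315 = 3·1372 + 199
1372 = 6·199 + 178
199 = 1·178 + 21
178 = 8·21 + 10
21 = 2·10 + 1
10 = 10·1 + 0
Since gcd(40207, 124936) = 1, back-substitute to write 1 as a combination:
1 = 21 − 2·10
1 = −2·178 + 17·21
1 = 17·199 − 19·178
1 = −19·1372 + 131·199
1 = 131·4315 − 412·1372
1 = −412·40207 + 3839·4315
1 = 3839·124936 − 11929·40207
So 40207·(-11929) ≡ 1 (mod 124936), and -11929 ≡ 113007 (mod 124936).

113007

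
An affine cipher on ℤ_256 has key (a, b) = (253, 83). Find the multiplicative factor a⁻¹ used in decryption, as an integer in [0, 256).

85

Extended Euclidean algorithm:
256 = 1×253 + 3
253 = 84×3 + 1
3 = 3×1 + 0
gcd = 1, so the inverse exists. Back-substitute:
1 = 253 − 84·3
1 = −84·256 + 85·253
So 253·85 ≡ 1 (mod 256).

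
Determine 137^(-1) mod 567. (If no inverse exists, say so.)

Apply the Euclidean algorithm to 567 and 137:
567 = 4·137 + 19
137 = 7·19 + 4
19 = 4·4 + 3
4 = 1·3 + 1
3 = 3·1 + 0
gcd = 1, so the inverse exists. Back-substitute:
1 = 4 − 3
1 = −19 + 5·4
1 = 5·137 − 36·19
1 = −36·567 + 149·137
So 137·149 ≡ 1 (mod 567).

149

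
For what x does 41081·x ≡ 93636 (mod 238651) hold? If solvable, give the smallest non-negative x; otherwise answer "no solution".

95989

First find gcd(41081, 238651):
238651 = 5·41081 + 33246
41081 = 1·33246 + 7835
33246 = 4·7835 + 1906
7835 = 4·1906 + 211
1906 = 9·211 + 7
211 = 30·7 + 1
7 = 7·1 + 0
gcd = 1, so a unique solution mod 238651 exists.
Back-substitute for the Bézout coefficients:
1 = 211 − 30·7
1 = −30·1906 + 271·211
1 = 271·7835 − 1114·1906
1 = −1114·33246 + 4727·7835
1 = 4727·41081 − 5841·33246
1 = −5841·238651 + 33932·41081
So 41081·(33932) ≡ 1 (mod 238651), giving 41081⁻¹ ≡ 33932.
x ≡ 41081⁻¹·93636 ≡ 33932·93636 ≡ 95989 (mod 238651).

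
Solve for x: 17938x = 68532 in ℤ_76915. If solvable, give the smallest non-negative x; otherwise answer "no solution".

48259

First find gcd(17938, 76915):
76915 = 4*17938 + 5163
17938 = 3*5163 + 2449
5163 = 2*2449 + 265
2449 = 9*265 + 64
265 = 4*64 + 9
64 = 7*9 + 1
9 = 9*1 + 0
gcd = 1, so a unique solution mod 76915 exists.
Back-substitute for the Bézout coefficients:
1 = 64 − 7·9
1 = −7·265 + 29·64
1 = 29·2449 − 268·265
1 = −268·5163 + 565·2449
1 = 565·17938 − 1963·5163
1 = −1963·76915 + 8417·17938
So 17938·(8417) ≡ 1 (mod 76915), giving 17938⁻¹ ≡ 8417.
x ≡ 17938⁻¹·68532 ≡ 8417·68532 ≡ 48259 (mod 76915).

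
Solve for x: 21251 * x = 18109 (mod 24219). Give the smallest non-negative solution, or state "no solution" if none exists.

First find gcd(21251, 24219):
24219 = 1×21251 + 2968
21251 = 7×2968 + 475
2968 = 6×475 + 118
475 = 4×118 + 3
118 = 39×3 + 1
3 = 3×1 + 0
gcd = 1, so a unique solution mod 24219 exists.
Back-substitute for the Bézout coefficients:
1 = 118 − 39·3
1 = −39·475 + 157·118
1 = 157·2968 − 981·475
1 = −981·21251 + 7024·2968
1 = 7024·24219 − 8005·21251
So 21251·(-8005) ≡ 1 (mod 24219), giving 21251⁻¹ ≡ 16214.
x ≡ 21251⁻¹·18109 ≡ 16214·18109 ≡ 12389 (mod 24219).

12389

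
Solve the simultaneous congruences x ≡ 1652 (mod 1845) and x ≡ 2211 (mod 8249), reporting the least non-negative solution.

9191597

Write x = 1652 + 1845·k. Then 1845·k ≡ 2211 − 1652 ≡ 559 (mod 8249).
Need 1845⁻¹ mod 8249. Extended Euclid on (8249, 1845):
8249 = 4×1845 + 869
1845 = 2×869 + 107
869 = 8×107 + 13
107 = 8×13 + 3
13 = 4×3 + 1
3 = 3×1 + 0
Back-substitute:
1 = 13 − 4·3
1 = −4·107 + 33·13
1 = 33·869 − 268·107
1 = −268·1845 + 569·869
1 = 569·8249 − 2544·1845
1845⁻¹ ≡ 5705 (mod 8249), so k ≡ 5705·559 ≡ 4981 (mod 8249).
x = 1652 + 1845·4981 = 9191597.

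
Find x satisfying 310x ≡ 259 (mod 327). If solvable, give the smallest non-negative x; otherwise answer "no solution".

First find gcd(310, 327):
327 = 1·310 + 17
310 = 18·17 + 4
17 = 4·4 + 1
4 = 4·1 + 0
gcd = 1, so a unique solution mod 327 exists.
Back-substitute for the Bézout coefficients:
1 = 17 − 4·4
1 = −4·310 + 73·17
1 = 73·327 − 77·310
So 310·(-77) ≡ 1 (mod 327), giving 310⁻¹ ≡ 250.
x ≡ 310⁻¹·259 ≡ 250·259 ≡ 4 (mod 327).

4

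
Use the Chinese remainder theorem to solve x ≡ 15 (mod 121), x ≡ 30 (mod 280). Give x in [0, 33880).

Write x = 15 + 121·k. Then 121·k ≡ 30 − 15 ≡ 15 (mod 280).
Need 121⁻¹ mod 280. Extended Euclid on (280, 121):
280 = 2*121 + 38
121 = 3*38 + 7
38 = 5*7 + 3
7 = 2*3 + 1
3 = 3*1 + 0
Back-substitute:
1 = 7 − 2·3
1 = −2·38 + 11·7
1 = 11·121 − 35·38
1 = −35·280 + 81·121
121⁻¹ ≡ 81 (mod 280), so k ≡ 81·15 ≡ 95 (mod 280).
x = 15 + 121·95 = 11510.

11510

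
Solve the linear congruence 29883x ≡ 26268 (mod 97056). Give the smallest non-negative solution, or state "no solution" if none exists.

9332

First find gcd(29883, 97056):
97056 = 3·29883 + 7407
29883 = 4·7407 + 255
7407 = 29·255 + 12
255 = 21·12 + 3
12 = 4·3 + 0
gcd = 3 and 3 | 26268, so solutions exist. Divide through by 3: 9961x ≡ 8756 (mod 32352).
Now find 9961⁻¹ mod 32352:
32352 = 3·9961 + 2469
9961 = 4·2469 + 85
2469 = 29·85 + 4
85 = 21·4 + 1
4 = 4·1 + 0
Back-substitute:
1 = 85 − 21·4
1 = −21·2469 + 610·85
1 = 610·9961 − 2461·2469
1 = −2461·32352 + 7993·9961
So 9961⁻¹ ≡ 7993 (mod 32352).
Then x ≡ 7993·8756 ≡ 9332 (mod 32352); the smallest non-negative solution is x = 9332.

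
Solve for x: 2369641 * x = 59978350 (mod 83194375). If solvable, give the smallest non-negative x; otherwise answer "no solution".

16197475

First find gcd(2369641, 83194375):
83194375 = 35*2369641 + 256940
2369641 = 9*256940 + 57181
256940 = 4*57181 + 28216
57181 = 2*28216 + 749
28216 = 37*749 + 503
749 = 1*503 + 246
503 = 2*246 + 11
246 = 22*11 + 4
11 = 2*4 + 3
4 = 1*3 + 1
3 = 3*1 + 0
gcd = 1, so a unique solution mod 83194375 exists.
Back-substitute for the Bézout coefficients:
1 = 4 − 3
1 = −11 + 3·4
1 = 3·246 − 67·11
1 = −67·503 + 137·246
1 = 137·749 − 204·503
1 = −204·28216 + 7685·749
1 = 7685·57181 − 15574·28216
1 = −15574·256940 + 69981·57181
1 = 69981·2369641 − 645403·256940
1 = −645403·83194375 + 22659086·2369641
So 2369641·(22659086) ≡ 1 (mod 83194375), giving 2369641⁻¹ ≡ 22659086.
x ≡ 2369641⁻¹·59978350 ≡ 22659086·59978350 ≡ 16197475 (mod 83194375).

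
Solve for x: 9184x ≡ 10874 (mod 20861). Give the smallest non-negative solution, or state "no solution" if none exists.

First find gcd(9184, 20861):
20861 = 2·9184 + 2493
9184 = 3·2493 + 1705
2493 = 1·1705 + 788
1705 = 2·788 + 129
788 = 6·129 + 14
129 = 9·14 + 3
14 = 4·3 + 2
3 = 1·2 + 1
2 = 2·1 + 0
gcd = 1, so a unique solution mod 20861 exists.
Back-substitute for the Bézout coefficients:
1 = 3 − 2
1 = −14 + 5·3
1 = 5·129 − 46·14
1 = −46·788 + 281·129
1 = 281·1705 − 608·788
1 = −608·2493 + 889·1705
1 = 889·9184 − 3275·2493
1 = −3275·20861 + 7439·9184
So 9184·(7439) ≡ 1 (mod 20861), giving 9184⁻¹ ≡ 7439.
x ≡ 9184⁻¹·10874 ≡ 7439·10874 ≡ 13589 (mod 20861).

13589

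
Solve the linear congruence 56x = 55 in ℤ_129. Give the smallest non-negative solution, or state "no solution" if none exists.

First find gcd(56, 129):
129 = 2*56 + 17
56 = 3*17 + 5
17 = 3*5 + 2
5 = 2*2 + 1
2 = 2*1 + 0
gcd = 1, so a unique solution mod 129 exists.
Back-substitute for the Bézout coefficients:
1 = 5 − 2·2
1 = −2·17 + 7·5
1 = 7·56 − 23·17
1 = −23·129 + 53·56
So 56·(53) ≡ 1 (mod 129), giving 56⁻¹ ≡ 53.
x ≡ 56⁻¹·55 ≡ 53·55 ≡ 77 (mod 129).

77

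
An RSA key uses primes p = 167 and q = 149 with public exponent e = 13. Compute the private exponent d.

13229

φ(n) = (p−1)(q−1) = 166·148 = 24568.
Need d with 13·d ≡ 1 (mod 24568). Apply the extended Euclidean algorithm:
24568 = 1889×13 + 11
13 = 1×11 + 2
11 = 5×2 + 1
2 = 2×1 + 0
Back-substitute:
1 = 11 − 5·2
1 = −5·13 + 6·11
1 = 6·24568 − 11339·13
So 13·(-11339) ≡ 1 (mod 24568), hence d ≡ -11339 ≡ 13229 (mod 24568).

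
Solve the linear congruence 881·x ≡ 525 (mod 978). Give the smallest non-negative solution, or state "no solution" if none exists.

45

First find gcd(881, 978):
978 = 1*881 + 97
881 = 9*97 + 8
97 = 12*8 + 1
8 = 8*1 + 0
gcd = 1, so a unique solution mod 978 exists.
Back-substitute for the Bézout coefficients:
1 = 97 − 12·8
1 = −12·881 + 109·97
1 = 109·978 − 121·881
So 881·(-121) ≡ 1 (mod 978), giving 881⁻¹ ≡ 857.
x ≡ 881⁻¹·525 ≡ 857·525 ≡ 45 (mod 978).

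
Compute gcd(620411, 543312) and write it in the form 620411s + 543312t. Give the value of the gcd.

11

Repeated division:
620411 = 1*543312 + 77099
543312 = 7*77099 + 3619
77099 = 21*3619 + 1100
3619 = 3*1100 + 319
1100 = 3*319 + 143
319 = 2*143 + 33
143 = 4*33 + 11
33 = 3*11 + 0
gcd(620411, 543312) = 11.
Working backward:
11 = 143 − 4·33
11 = −4·319 + 9·143
11 = 9·1100 − 31·319
11 = −31·3619 + 102·1100
11 = 102·77099 − 2173·3619
11 = −2173·543312 + 15313·77099
11 = 15313·620411 − 17486·543312
So 11 = (15313)·620411 + (-17486)·543312.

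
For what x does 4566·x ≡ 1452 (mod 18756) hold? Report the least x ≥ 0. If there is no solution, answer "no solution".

First find gcd(4566, 18756):
18756 = 4×4566 + 492
4566 = 9×492 + 138
492 = 3×138 + 78
138 = 1×78 + 60
78 = 1×60 + 18
60 = 3×18 + 6
18 = 3×6 + 0
gcd = 6 and 6 | 1452, so solutions exist. Divide through by 6: 761x ≡ 242 (mod 3126).
Now find 761⁻¹ mod 3126:
3126 = 4×761 + 82
761 = 9×82 + 23
82 = 3×23 + 13
23 = 1×13 + 10
13 = 1×10 + 3
10 = 3×3 + 1
3 = 3×1 + 0
Back-substitute:
1 = 10 − 3·3
1 = −3·13 + 4·10
1 = 4·23 − 7·13
1 = −7·82 + 25·23
1 = 25·761 − 232·82
1 = −232·3126 + 953·761
So 761⁻¹ ≡ 953 (mod 3126).
Then x ≡ 953·242 ≡ 2428 (mod 3126); the smallest non-negative solution is x = 2428.

2428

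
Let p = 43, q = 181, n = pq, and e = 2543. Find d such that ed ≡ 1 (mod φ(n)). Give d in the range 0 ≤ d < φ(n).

767

φ(n) = (p−1)(q−1) = 42·180 = 7560.
Need d with 2543·d ≡ 1 (mod 7560). Apply the extended Euclidean algorithm:
7560 = 2×2543 + 2474
2543 = 1×2474 + 69
2474 = 35×69 + 59
69 = 1×59 + 10
59 = 5×10 + 9
10 = 1×9 + 1
9 = 9×1 + 0
Back-substitute:
1 = 10 − 9
1 = −59 + 6·10
1 = 6·69 − 7·59
1 = −7·2474 + 251·69
1 = 251·2543 − 258·2474
1 = −258·7560 + 767·2543
So 2543·767 ≡ 1 (mod 7560), hence d = 767.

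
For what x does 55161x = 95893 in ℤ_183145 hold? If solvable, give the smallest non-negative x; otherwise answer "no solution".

108728

First find gcd(55161, 183145):
183145 = 3·55161 + 17662
55161 = 3·17662 + 2175
17662 = 8·2175 + 262
2175 = 8·262 + 79
262 = 3·79 + 25
79 = 3·25 + 4
25 = 6·4 + 1
4 = 4·1 + 0
gcd = 1, so a unique solution mod 183145 exists.
Back-substitute for the Bézout coefficients:
1 = 25 − 6·4
1 = −6·79 + 19·25
1 = 19·262 − 63·79
1 = −63·2175 + 523·262
1 = 523·17662 − 4247·2175
1 = −4247·55161 + 13264·17662
1 = 13264·183145 − 44039·55161
So 55161·(-44039) ≡ 1 (mod 183145), giving 55161⁻¹ ≡ 139106.
x ≡ 55161⁻¹·95893 ≡ 139106·95893 ≡ 108728 (mod 183145).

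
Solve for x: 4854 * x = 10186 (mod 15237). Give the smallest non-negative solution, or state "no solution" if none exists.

gcd(4854, 15237):
15237 = 3×4854 + 675
4854 = 7×675 + 129
675 = 5×129 + 30
129 = 4×30 + 9
30 = 3×9 + 3
9 = 3×3 + 0
gcd = 3, but 3 ∤ 10186, so the congruence has no solution.

no solution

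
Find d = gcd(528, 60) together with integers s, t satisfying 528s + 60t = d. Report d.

12

Repeated division:
528 = 8×60 + 48
60 = 1×48 + 12
48 = 4×12 + 0
gcd(528, 60) = 12.
Back-substituting:
12 = 60 − 48
12 = −528 + 9·60
So 12 = (-1)·528 + (9)·60.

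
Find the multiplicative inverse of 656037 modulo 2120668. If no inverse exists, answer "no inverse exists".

Extended Euclidean algorithm:
2120668 = 3·656037 + 152557
656037 = 4·152557 + 45809
152557 = 3·45809 + 15130
45809 = 3·15130 + 419
15130 = 36·419 + 46
419 = 9·46 + 5
46 = 9·5 + 1
5 = 5·1 + 0
Since gcd(656037, 2120668) = 1, back-substitute to write 1 as a combination:
1 = 46 − 9·5
1 = −9·419 + 82·46
1 = 82·15130 − 2961·419
1 = −2961·45809 + 8965·15130
1 = 8965·152557 − 29856·45809
1 = −29856·656037 + 128389·152557
1 = 128389·2120668 − 415023·656037
Hence 656037⁻¹ ≡ -415023 ≡ 1705645 (mod 2120668).

1705645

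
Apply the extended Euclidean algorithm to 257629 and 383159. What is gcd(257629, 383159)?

1

Apply Euclid's algorithm to 383159 and 257629:
383159 = 1×257629 + 125530
257629 = 2×125530 + 6569
125530 = 19×6569 + 719
6569 = 9×719 + 98
719 = 7×98 + 33
98 = 2×33 + 32
33 = 1×32 + 1
32 = 32×1 + 0
gcd(257629, 383159) = 1.
Express as a combination:
1 = 33 − 32
1 = −98 + 3·33
1 = 3·719 − 22·98
1 = −22·6569 + 201·719
1 = 201·125530 − 3841·6569
1 = −3841·257629 + 7883·125530
1 = 7883·383159 − 11724·257629
So 1 = (7883)·383159 + (-11724)·257629.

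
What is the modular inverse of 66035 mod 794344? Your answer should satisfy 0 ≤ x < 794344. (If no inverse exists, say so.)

248955

gcd(794344, 66035) by repeated division:
794344 = 12×66035 + 1924
66035 = 34×1924 + 619
1924 = 3×619 + 67
619 = 9×67 + 16
67 = 4×16 + 3
16 = 5×3 + 1
3 = 3×1 + 0
The gcd is 1. Working backward:
1 = 16 − 5·3
1 = −5·67 + 21·16
1 = 21·619 − 194·67
1 = −194·1924 + 603·619
1 = 603·66035 − 20696·1924
1 = −20696·794344 + 248955·66035
So 66035·248955 ≡ 1 (mod 794344).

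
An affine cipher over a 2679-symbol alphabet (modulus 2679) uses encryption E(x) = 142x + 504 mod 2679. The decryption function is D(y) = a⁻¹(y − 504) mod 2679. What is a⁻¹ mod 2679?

Extended Euclidean algorithm:
2679 = 18*142 + 123
142 = 1*123 + 19
123 = 6*19 + 9
19 = 2*9 + 1
9 = 9*1 + 0
gcd = 1, so the inverse exists. Back-substitute:
1 = 19 − 2·9
1 = −2·123 + 13·19
1 = 13·142 − 15·123
1 = −15·2679 + 283·142
So 142·283 ≡ 1 (mod 2679).

283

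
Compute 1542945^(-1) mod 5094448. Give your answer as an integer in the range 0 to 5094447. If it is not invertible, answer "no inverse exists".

4383521

Run Euclid on (5094448, 1542945):
5094448 = 3*1542945 + 465613
1542945 = 3*465613 + 146106
465613 = 3*146106 + 27295
146106 = 5*27295 + 9631
27295 = 2*9631 + 8033
9631 = 1*8033 + 1598
8033 = 5*1598 + 43
1598 = 37*43 + 7
43 = 6*7 + 1
7 = 7*1 + 0
gcd = 1, so the inverse exists. Back-substitute:
1 = 43 − 6·7
1 = −6·1598 + 223·43
1 = 223·8033 − 1121·1598
1 = −1121·9631 + 1344·8033
1 = 1344·27295 − 3809·9631
1 = −3809·146106 + 20389·27295
1 = 20389·465613 − 64976·146106
1 = −64976·1542945 + 215317·465613
1 = 215317·5094448 − 710927·1542945
Hence 1542945⁻¹ ≡ -710927 ≡ 4383521 (mod 5094448).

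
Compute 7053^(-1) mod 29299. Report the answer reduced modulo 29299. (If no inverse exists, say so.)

24609

Extended Euclidean algorithm:
29299 = 4×7053 + 1087
7053 = 6×1087 + 531
1087 = 2×531 + 25
531 = 21×25 + 6
25 = 4×6 + 1
6 = 6×1 + 0
The gcd is 1. Working backward:
1 = 25 − 4·6
1 = −4·531 + 85·25
1 = 85·1087 − 174·531
1 = −174·7053 + 1129·1087
1 = 1129·29299 − 4690·7053
So 7053·(-4690) ≡ 1 (mod 29299), and -4690 ≡ 24609 (mod 29299).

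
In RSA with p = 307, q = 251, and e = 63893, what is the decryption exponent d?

φ(n) = (p−1)(q−1) = 306·250 = 76500.
Need d with 63893·d ≡ 1 (mod 76500). Apply the extended Euclidean algorithm:
76500 = 1×63893 + 12607
63893 = 5×12607 + 858
12607 = 14×858 + 595
858 = 1×595 + 263
595 = 2×263 + 69
263 = 3×69 + 56
69 = 1×56 + 13
56 = 4×13 + 4
13 = 3×4 + 1
4 = 4×1 + 0
Back-substitute:
1 = 13 − 3·4
1 = −3·56 + 13·13
1 = 13·69 − 16·56
1 = −16·263 + 61·69
1 = 61·595 − 138·263
1 = −138·858 + 199·595
1 = 199·12607 − 2924·858
1 = −2924·63893 + 14819·12607
1 = 14819·76500 − 17743·63893
So 63893·(-17743) ≡ 1 (mod 76500), hence d ≡ -17743 ≡ 58757 (mod 76500).

58757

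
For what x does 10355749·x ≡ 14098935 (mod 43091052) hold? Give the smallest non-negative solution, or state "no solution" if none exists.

First find gcd(10355749, 43091052):
43091052 = 4*10355749 + 1668056
10355749 = 6*1668056 + 347413
1668056 = 4*347413 + 278404
347413 = 1*278404 + 69009
278404 = 4*69009 + 2368
69009 = 29*2368 + 337
2368 = 7*337 + 9
337 = 37*9 + 4
9 = 2*4 + 1
4 = 4*1 + 0
gcd = 1, so a unique solution mod 43091052 exists.
Back-substitute for the Bézout coefficients:
1 = 9 − 2·4
1 = −2·337 + 75·9
1 = 75·2368 − 527·337
1 = −527·69009 + 15358·2368
1 = 15358·278404 − 61959·69009
1 = −61959·347413 + 77317·278404
1 = 77317·1668056 − 371227·347413
1 = −371227·10355749 + 2304679·1668056
1 = 2304679·43091052 − 9589943·10355749
So 10355749·(-9589943) ≡ 1 (mod 43091052), giving 10355749⁻¹ ≡ 33501109.
x ≡ 10355749⁻¹·14098935 ≡ 33501109·14098935 ≡ 17399151 (mod 43091052).

17399151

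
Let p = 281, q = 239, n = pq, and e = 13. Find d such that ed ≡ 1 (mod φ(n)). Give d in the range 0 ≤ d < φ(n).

φ(n) = (p−1)(q−1) = 280·238 = 66640.
Need d with 13·d ≡ 1 (mod 66640). Apply the extended Euclidean algorithm:
66640 = 5126×13 + 2
13 = 6×2 + 1
2 = 2×1 + 0
Back-substitute:
1 = 13 − 6·2
1 = −6·66640 + 30757·13
So 13·30757 ≡ 1 (mod 66640), hence d = 30757.

30757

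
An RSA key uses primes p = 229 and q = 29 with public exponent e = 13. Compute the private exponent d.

φ(n) = (p−1)(q−1) = 228·28 = 6384.
Need d with 13·d ≡ 1 (mod 6384). Apply the extended Euclidean algorithm:
6384 = 491×13 + 1
13 = 13×1 + 0
Back-substitute:
1 = 6384 − 491·13
So 13·(-491) ≡ 1 (mod 6384), hence d ≡ -491 ≡ 5893 (mod 6384).

5893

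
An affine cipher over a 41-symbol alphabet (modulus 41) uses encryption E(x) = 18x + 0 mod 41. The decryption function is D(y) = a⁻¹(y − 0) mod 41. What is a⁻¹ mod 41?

16

Extended Euclidean algorithm:
41 = 2*18 + 5
18 = 3*5 + 3
5 = 1*3 + 2
3 = 1*2 + 1
2 = 2*1 + 0
The gcd is 1. Working backward:
1 = 3 − 2
1 = −5 + 2·3
1 = 2·18 − 7·5
1 = −7·41 + 16·18
So 18·16 ≡ 1 (mod 41).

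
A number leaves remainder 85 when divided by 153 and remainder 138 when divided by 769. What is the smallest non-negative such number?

19363

Write x = 85 + 153·k. Then 153·k ≡ 138 − 85 ≡ 53 (mod 769).
Need 153⁻¹ mod 769. Extended Euclid on (769, 153):
769 = 5·153 + 4
153 = 38·4 + 1
4 = 4·1 + 0
Back-substitute:
1 = 153 − 38·4
1 = −38·769 + 191·153
153⁻¹ ≡ 191 (mod 769), so k ≡ 191·53 ≡ 126 (mod 769).
x = 85 + 153·126 = 19363.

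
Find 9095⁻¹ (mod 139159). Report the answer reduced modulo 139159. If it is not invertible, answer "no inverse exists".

43010

gcd(139159, 9095) by repeated division:
139159 = 15*9095 + 2734
9095 = 3*2734 + 893
2734 = 3*893 + 55
893 = 16*55 + 13
55 = 4*13 + 3
13 = 4*3 + 1
3 = 3*1 + 0
gcd = 1, so the inverse exists. Back-substitute:
1 = 13 − 4·3
1 = −4·55 + 17·13
1 = 17·893 − 276·55
1 = −276·2734 + 845·893
1 = 845·9095 − 2811·2734
1 = −2811·139159 + 43010·9095
So 9095·43010 ≡ 1 (mod 139159).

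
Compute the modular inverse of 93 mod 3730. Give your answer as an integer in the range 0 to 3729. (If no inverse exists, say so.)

2607

Apply the Euclidean algorithm to 3730 and 93:
3730 = 40×93 + 10
93 = 9×10 + 3
10 = 3×3 + 1
3 = 3×1 + 0
gcd = 1, so the inverse exists. Back-substitute:
1 = 10 − 3·3
1 = −3·93 + 28·10
1 = 28·3730 − 1123·93
Thus 93·(-1123) ≡ 1 (mod 3730); reducing, -1123 mod 3730 = 2607.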